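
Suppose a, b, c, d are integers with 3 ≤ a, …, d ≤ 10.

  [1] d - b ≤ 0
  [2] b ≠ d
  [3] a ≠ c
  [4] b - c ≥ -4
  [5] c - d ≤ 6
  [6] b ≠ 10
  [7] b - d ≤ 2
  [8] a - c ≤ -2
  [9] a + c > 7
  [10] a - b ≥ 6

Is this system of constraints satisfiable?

Unsatisfiable

Constraints 1, 5, 8, and 10 give a − b ≥ 6, b − d ≥ 0, d − c ≥ -6, c − a ≥ 2.
Adding all 4 inequalities: the left sides telescope to 0, and the right sides sum to 6 + 0 + (-6) + 2 = 2. So 0 ≥ 2, which is false.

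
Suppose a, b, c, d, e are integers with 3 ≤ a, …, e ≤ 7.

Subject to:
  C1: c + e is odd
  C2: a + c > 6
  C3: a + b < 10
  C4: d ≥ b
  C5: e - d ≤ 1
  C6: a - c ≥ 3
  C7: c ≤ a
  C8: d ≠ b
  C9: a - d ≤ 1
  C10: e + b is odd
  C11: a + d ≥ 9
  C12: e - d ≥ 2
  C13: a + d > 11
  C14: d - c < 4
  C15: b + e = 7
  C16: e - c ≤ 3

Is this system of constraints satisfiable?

Constraints 6, 9, 12, and 16 give c − e ≥ -3, e − d ≥ 2, d − a ≥ -1, a − c ≥ 3.
Adding all 4 inequalities: the left sides telescope to 0, and the right sides sum to (-3) + 2 + (-1) + 3 = 1. So 0 ≥ 1, which is false.

Unsatisfiable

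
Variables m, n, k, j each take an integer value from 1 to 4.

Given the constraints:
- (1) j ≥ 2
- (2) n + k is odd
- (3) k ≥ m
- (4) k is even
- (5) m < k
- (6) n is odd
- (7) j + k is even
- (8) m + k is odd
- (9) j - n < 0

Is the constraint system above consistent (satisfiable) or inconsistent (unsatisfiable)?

Try m = 1, n = 3, k = 4, j = 2.
Check constraint 2: n + k = 7 is odd; constraint 9: j - n = -1. The remaining constraints are straightforward to verify.

Satisfiable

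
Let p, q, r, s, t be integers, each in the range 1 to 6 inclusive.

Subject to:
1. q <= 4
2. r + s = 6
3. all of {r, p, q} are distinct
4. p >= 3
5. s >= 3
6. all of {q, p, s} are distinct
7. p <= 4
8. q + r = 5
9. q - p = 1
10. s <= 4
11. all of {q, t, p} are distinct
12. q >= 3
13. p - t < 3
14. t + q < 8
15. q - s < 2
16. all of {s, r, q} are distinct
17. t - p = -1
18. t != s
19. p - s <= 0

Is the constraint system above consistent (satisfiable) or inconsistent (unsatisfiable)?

Unsatisfiable

Constraints 1, 4, 5, 7, 10, and 12 confine each of q, p, s to the 2 values {3, 4}.
Constraint 6 requires all 3 of them to be distinct, but only 2 values are available — impossible by the pigeonhole principle.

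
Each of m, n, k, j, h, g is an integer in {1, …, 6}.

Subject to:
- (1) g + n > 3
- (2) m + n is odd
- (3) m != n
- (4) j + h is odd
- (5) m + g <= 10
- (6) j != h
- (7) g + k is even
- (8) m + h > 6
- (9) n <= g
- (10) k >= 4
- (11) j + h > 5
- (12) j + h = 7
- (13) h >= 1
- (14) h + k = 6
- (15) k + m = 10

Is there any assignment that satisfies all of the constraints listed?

Take m = 6, n = 1, k = 4, j = 5, h = 2, g = 4. Then constraint 1: g + n = 5; constraint 5: m + g = 10, and every other listed constraint is also met.

Satisfiable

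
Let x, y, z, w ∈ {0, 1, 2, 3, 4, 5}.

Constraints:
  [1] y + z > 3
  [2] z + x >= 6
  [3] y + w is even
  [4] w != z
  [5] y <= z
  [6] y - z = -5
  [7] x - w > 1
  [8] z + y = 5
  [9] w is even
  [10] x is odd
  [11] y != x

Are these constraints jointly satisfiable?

Satisfiable

One satisfying assignment is x = 3, y = 0, z = 5, w = 0.
For the less obvious constraints — constraint 1: y + z = 5; constraint 2: z + x = 8 — and the others hold by inspection.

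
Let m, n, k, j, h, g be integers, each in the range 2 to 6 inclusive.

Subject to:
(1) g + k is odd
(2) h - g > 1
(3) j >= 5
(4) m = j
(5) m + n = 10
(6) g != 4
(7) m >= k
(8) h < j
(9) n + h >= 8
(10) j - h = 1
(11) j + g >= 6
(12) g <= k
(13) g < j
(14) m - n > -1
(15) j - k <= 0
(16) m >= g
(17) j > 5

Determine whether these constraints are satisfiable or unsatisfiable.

Try m = 6, n = 4, k = 6, j = 6, h = 5, g = 3.
Check constraint 2: h - g = 2; constraint 5: m + n = 10. The remaining constraints are straightforward to verify.

Satisfiable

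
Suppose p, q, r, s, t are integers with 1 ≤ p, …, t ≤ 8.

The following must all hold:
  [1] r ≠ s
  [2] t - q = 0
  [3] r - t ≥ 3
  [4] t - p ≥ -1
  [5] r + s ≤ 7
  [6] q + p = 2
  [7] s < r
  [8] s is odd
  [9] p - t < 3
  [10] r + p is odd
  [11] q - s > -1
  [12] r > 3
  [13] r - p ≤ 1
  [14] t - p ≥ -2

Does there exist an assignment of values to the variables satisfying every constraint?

Constraints 3, 4, and 13 give t − p ≥ -1, p − r ≥ -1, r − t ≥ 3.
Adding all 3 inequalities: the left sides telescope to 0, and the right sides sum to (-1) + (-1) + 3 = 1. So 0 ≥ 1, which is false.

Unsatisfiable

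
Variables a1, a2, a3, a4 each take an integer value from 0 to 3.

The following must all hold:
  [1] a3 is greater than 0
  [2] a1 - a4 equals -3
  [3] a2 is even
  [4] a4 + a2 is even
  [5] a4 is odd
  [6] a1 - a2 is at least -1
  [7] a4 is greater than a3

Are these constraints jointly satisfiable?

Unsatisfiable

Constraint 5 makes a4 odd and constraint 3 makes a2 even, so a4 + a2 must be odd. Constraint 4 says a4 + a2 is even — contradiction.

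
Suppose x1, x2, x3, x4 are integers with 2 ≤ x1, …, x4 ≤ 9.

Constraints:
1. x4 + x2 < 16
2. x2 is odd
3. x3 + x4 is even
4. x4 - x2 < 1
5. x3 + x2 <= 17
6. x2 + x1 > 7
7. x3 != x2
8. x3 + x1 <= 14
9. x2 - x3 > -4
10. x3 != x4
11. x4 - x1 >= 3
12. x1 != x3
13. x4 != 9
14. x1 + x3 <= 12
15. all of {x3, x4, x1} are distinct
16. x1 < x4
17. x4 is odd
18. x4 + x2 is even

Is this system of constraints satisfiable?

Satisfiable

One satisfying assignment is x1 = 3, x2 = 7, x3 = 9, x4 = 7.
For the less obvious constraints — constraint 1: x4 + x2 = 14; constraint 4: x4 - x2 = 0 — and the others hold by inspection.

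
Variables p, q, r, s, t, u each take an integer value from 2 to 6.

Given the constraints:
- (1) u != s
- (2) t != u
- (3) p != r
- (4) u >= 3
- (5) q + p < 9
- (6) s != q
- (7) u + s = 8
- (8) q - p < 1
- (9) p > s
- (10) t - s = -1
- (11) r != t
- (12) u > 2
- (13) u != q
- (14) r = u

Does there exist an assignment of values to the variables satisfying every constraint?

Satisfiable

The assignment p = 4, q = 4, r = 5, s = 3, t = 2, u = 5 works:
  constraint 5 holds since q + p = 8.
  constraint 7 holds since u + s = 8.
  constraint 8 holds since q - p = 0.
The rest check out directly.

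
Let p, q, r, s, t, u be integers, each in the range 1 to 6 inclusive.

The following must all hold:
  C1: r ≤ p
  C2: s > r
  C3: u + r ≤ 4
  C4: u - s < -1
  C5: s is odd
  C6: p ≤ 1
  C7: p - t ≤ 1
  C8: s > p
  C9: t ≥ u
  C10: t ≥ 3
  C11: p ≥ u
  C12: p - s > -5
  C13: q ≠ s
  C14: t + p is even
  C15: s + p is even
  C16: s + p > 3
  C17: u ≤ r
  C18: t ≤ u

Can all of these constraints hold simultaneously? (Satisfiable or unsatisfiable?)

From constraints 10 and 18: u ≥ t and t ≥ 3, so u ≥ 3. From constraints 6 and 11: u ≤ p and p ≤ 1, so u ≤ 1. But 1 < 3, so no value of u works.

Unsatisfiable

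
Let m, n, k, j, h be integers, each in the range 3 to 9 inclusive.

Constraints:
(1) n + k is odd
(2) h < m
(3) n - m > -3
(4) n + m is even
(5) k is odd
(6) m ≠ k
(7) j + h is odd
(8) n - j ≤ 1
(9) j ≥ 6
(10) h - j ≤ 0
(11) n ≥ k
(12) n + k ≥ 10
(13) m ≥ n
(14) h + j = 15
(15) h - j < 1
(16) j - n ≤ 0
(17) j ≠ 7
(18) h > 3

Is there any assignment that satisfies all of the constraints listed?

The assignment m = 8, n = 8, k = 5, j = 8, h = 7 works:
  constraint 3 holds since n - m = 0.
  constraint 8 holds since n - j = 0.
The rest check out directly.

Satisfiable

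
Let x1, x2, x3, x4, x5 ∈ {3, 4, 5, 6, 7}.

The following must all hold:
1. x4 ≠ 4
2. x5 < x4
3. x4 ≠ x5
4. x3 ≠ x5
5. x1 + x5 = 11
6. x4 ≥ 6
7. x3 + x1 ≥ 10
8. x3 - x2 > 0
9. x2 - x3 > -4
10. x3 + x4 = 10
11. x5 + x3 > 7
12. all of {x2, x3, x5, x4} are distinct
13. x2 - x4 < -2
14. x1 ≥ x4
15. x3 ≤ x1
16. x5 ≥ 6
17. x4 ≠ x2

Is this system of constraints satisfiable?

Unsatisfiable

From constraints 6 and 14: x1 ≥ x4 ≥ 6. From constraint 16: x5 ≥ 6. Hence x1 + x5 ≥ 12. But constraint 5 requires x1 + x5 = 11, and 11 < 12. Contradiction.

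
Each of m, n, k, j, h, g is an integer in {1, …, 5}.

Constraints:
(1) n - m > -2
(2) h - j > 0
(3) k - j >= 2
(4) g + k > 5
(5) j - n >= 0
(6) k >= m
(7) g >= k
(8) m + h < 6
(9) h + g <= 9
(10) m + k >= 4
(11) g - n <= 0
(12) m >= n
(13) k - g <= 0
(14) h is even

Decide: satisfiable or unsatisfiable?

Constraints 3, 5, 11, and 13 give g − k ≥ 0, k − j ≥ 2, j − n ≥ 0, n − g ≥ 0.
Adding all 4 inequalities: the left sides telescope to 0, and the right sides sum to 0 + 2 + 0 + 0 = 2. So 0 ≥ 2, which is false.

Unsatisfiable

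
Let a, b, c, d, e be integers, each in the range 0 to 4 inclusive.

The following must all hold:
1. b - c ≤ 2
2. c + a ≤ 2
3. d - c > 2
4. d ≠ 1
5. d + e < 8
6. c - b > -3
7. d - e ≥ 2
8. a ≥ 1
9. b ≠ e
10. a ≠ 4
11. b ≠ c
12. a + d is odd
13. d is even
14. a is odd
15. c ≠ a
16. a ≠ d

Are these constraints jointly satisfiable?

One satisfying assignment is a = 1, b = 1, c = 0, d = 4, e = 2.
For the less obvious constraints — constraint 1: b - c = 1; constraint 2: c + a = 1 — and the others hold by inspection.

Satisfiable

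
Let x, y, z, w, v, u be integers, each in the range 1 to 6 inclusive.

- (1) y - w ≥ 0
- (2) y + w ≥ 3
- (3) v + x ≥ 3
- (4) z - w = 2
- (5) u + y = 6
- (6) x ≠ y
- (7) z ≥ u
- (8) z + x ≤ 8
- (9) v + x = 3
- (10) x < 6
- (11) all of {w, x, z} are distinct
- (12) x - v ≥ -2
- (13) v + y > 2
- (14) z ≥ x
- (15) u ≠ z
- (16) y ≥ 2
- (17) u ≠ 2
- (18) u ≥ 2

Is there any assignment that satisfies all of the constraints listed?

Satisfiable

Try x = 1, y = 3, z = 5, w = 3, v = 2, u = 3.
Check constraint 1: y - w = 0; constraint 2: y + w = 6. The remaining constraints are straightforward to verify.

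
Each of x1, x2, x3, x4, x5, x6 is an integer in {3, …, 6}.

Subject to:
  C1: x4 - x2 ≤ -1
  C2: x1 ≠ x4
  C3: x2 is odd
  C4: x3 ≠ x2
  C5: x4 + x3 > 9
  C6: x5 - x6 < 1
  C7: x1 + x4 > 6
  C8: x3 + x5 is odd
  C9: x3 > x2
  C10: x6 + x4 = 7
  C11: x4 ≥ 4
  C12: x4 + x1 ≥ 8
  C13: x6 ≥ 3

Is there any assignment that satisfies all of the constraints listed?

Satisfiable

Take x1 = 5, x2 = 5, x3 = 6, x4 = 4, x5 = 3, x6 = 3. Then constraint 1: x4 - x2 = -1; constraint 5: x4 + x3 = 10, and every other listed constraint is also met.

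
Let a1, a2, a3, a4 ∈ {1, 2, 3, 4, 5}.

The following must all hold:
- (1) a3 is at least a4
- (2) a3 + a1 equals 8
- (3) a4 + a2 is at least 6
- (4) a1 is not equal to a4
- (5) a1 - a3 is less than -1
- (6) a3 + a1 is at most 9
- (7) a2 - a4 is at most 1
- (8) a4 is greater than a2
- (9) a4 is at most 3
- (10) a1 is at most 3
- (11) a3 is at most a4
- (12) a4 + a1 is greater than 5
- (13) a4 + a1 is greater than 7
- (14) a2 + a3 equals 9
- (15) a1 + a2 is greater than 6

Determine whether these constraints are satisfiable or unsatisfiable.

Unsatisfiable

From constraints 9 and 11: a3 ≤ a4 ≤ 3. From constraint 10: a1 ≤ 3. Hence a3 + a1 ≤ 6. But constraint 2 requires a3 + a1 = 8, and 8 > 6. Contradiction.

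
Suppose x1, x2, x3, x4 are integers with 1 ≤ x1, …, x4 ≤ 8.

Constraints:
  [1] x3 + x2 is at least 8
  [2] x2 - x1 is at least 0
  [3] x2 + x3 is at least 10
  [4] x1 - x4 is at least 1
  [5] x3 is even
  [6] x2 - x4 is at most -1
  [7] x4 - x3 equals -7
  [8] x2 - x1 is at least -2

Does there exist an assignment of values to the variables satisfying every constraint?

Constraints 2, 4, and 6 give x1 − x4 ≥ 1, x4 − x2 ≥ 1, x2 − x1 ≥ 0.
Adding all 3 inequalities: the left sides telescope to 0, and the right sides sum to 1 + 1 + 0 = 2. So 0 ≥ 2, which is false.

Unsatisfiable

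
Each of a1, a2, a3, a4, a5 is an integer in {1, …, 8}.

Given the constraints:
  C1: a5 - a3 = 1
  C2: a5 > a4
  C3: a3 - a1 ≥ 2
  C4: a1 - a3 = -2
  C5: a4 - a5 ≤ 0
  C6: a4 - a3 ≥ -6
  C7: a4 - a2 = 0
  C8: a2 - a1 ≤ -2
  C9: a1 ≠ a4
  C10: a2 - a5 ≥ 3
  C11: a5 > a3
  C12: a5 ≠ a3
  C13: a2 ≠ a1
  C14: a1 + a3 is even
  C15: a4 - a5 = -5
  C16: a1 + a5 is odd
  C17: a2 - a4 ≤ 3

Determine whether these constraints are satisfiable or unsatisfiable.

Constraints 3, 5, 6, 8, and 10 give a2 − a5 ≥ 3, a5 − a4 ≥ 0, a4 − a3 ≥ -6, a3 − a1 ≥ 2, a1 − a2 ≥ 2.
Adding all 5 inequalities: the left sides telescope to 0, and the right sides sum to 3 + 0 + (-6) + 2 + 2 = 1. So 0 ≥ 1, which is false.

Unsatisfiable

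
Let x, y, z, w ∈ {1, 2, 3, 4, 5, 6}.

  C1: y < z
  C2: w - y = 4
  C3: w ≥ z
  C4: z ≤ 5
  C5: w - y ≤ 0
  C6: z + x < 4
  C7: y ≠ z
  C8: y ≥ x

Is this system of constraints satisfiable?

Unsatisfiable

Constraints 1, 3, and 5 give w ≤ y, y < z, z ≤ w. Chaining: w ≤ y < z ≤ w, which forces w < w — impossible.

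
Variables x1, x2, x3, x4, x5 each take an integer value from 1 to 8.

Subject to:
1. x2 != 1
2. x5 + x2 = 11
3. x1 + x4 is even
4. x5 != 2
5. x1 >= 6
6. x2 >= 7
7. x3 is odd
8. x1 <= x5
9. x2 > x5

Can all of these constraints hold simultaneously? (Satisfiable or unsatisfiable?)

From constraints 5 and 8: x5 ≥ x1 ≥ 6. From constraint 6: x2 ≥ 7. Hence x5 + x2 ≥ 13. But constraint 2 requires x5 + x2 = 11, and 11 < 13. Contradiction.

Unsatisfiable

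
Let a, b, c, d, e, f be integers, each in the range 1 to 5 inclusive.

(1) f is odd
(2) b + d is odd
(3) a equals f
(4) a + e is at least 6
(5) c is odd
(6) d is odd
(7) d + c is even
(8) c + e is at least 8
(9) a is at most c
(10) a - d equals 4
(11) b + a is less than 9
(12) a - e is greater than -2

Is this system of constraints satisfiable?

Satisfiable

One satisfying assignment is a = 5, b = 2, c = 5, d = 1, e = 4, f = 5.
For the less obvious constraints — constraint 4: a + e = 9; constraint 8: c + e = 9; constraint 10: a - d = 4 — and the others hold by inspection.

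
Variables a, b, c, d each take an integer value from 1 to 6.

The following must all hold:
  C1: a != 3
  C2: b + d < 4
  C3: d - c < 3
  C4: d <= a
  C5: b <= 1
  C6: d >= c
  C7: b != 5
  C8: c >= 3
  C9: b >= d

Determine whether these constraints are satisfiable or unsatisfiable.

Unsatisfiable

From constraints 6 and 8: d ≥ c and c ≥ 3, so d ≥ 3. From constraints 5 and 9: d ≤ b and b ≤ 1, so d ≤ 1. But 1 < 3, so no value of d works.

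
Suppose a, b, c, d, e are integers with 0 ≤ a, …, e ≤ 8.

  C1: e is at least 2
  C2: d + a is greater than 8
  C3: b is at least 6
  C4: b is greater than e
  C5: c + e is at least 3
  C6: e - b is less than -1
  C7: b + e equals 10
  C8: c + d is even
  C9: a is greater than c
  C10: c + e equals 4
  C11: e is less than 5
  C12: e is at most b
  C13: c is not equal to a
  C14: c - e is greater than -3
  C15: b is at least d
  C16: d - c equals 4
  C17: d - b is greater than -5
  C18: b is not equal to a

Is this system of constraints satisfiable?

Try a = 6, b = 7, c = 1, d = 5, e = 3.
Check constraint 2: d + a = 11; constraint 5: c + e = 4. The remaining constraints are straightforward to verify.

Satisfiable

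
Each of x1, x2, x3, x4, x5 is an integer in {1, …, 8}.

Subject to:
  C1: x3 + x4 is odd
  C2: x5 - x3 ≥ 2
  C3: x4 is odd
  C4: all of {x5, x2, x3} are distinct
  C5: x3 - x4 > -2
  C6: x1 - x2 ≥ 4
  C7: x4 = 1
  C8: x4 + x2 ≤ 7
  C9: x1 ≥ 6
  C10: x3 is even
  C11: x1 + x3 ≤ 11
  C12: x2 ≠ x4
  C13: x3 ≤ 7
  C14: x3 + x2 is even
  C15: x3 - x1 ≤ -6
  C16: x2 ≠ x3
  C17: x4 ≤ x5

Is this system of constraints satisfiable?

Satisfiable

Try x1 = 8, x2 = 4, x3 = 2, x4 = 1, x5 = 6.
Check constraint 2: x5 - x3 = 4; constraint 5: x3 - x4 = 1; constraint 6: x1 - x2 = 4. The remaining constraints are straightforward to verify.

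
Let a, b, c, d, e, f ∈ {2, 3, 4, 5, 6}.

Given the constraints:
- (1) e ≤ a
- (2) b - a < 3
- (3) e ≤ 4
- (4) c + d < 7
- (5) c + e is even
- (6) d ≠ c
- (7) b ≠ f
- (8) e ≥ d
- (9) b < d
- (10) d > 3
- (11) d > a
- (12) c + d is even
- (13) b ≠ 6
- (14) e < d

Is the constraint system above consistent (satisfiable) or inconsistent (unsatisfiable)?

Unsatisfiable

Constraints 1, 8, and 11 give d ≤ e, e ≤ a, a < d. Chaining: d ≤ e ≤ a < d, which forces d < d — impossible.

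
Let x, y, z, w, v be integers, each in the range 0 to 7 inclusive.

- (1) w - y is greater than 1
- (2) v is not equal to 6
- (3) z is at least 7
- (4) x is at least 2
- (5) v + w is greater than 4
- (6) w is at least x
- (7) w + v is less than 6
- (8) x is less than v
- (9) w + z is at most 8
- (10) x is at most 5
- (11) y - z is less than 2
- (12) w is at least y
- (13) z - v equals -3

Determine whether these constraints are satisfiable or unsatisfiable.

From constraints 4 and 6: w ≥ x ≥ 2. From constraint 3: z ≥ 7. Hence w + z ≥ 9. But constraint 9 requires w + z ≤ 8, and 8 < 9. Contradiction.

Unsatisfiable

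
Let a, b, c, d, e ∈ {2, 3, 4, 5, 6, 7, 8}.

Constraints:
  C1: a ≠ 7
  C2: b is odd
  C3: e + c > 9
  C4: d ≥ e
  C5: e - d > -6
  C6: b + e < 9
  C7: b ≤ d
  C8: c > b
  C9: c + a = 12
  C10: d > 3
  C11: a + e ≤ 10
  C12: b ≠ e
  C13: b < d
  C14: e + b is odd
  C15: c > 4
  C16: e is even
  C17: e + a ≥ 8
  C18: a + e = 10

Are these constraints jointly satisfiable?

Satisfiable

Take a = 6, b = 3, c = 6, d = 8, e = 4. Then constraint 3: e + c = 10; constraint 5: e - d = -4; constraint 6: b + e = 7, and every other listed constraint is also met.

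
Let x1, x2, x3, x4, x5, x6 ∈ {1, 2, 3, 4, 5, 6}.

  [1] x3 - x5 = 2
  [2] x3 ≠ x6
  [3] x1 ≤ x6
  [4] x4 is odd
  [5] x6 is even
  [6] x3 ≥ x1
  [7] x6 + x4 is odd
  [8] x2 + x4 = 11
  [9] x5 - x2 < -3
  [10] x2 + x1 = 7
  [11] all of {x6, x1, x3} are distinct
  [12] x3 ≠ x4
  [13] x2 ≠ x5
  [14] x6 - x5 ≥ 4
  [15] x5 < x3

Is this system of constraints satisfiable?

Satisfiable

Take x1 = 1, x2 = 6, x3 = 3, x4 = 5, x5 = 1, x6 = 6. Then constraint 1: x3 - x5 = 2; constraint 8: x2 + x4 = 11, and every other listed constraint is also met.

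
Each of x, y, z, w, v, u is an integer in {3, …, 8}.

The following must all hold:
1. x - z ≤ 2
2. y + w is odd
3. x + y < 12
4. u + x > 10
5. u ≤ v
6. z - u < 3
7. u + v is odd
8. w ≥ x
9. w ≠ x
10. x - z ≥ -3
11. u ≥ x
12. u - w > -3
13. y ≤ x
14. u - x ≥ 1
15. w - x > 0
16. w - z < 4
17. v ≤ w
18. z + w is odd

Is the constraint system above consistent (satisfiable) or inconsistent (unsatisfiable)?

Satisfiable

One satisfying assignment is x = 6, y = 3, z = 7, w = 8, v = 8, u = 7.
For the less obvious constraints — constraint 1: x - z = -1; constraint 3: x + y = 9 — and the others hold by inspection.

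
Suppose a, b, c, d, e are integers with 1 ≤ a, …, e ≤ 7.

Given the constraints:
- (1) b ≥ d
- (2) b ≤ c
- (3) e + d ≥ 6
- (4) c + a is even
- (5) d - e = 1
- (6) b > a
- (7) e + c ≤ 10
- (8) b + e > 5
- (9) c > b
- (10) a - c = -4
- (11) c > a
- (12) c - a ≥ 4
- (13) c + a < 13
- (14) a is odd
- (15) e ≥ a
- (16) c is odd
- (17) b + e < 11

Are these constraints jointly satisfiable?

One satisfying assignment is a = 3, b = 5, c = 7, d = 4, e = 3.
For the less obvious constraints — constraint 3: e + d = 7; constraint 5: d - e = 1; constraint 7: e + c = 10 — and the others hold by inspection.

Satisfiable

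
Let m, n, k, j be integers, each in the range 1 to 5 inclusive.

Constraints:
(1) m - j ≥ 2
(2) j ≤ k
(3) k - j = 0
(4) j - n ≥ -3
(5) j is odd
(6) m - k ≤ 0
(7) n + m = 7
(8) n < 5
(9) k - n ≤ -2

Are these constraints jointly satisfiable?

Constraints 1, 4, 6, and 9 give j − n ≥ -3, n − k ≥ 2, k − m ≥ 0, m − j ≥ 2.
Adding all 4 inequalities: the left sides telescope to 0, and the right sides sum to (-3) + 2 + 0 + 2 = 1. So 0 ≥ 1, which is false.

Unsatisfiable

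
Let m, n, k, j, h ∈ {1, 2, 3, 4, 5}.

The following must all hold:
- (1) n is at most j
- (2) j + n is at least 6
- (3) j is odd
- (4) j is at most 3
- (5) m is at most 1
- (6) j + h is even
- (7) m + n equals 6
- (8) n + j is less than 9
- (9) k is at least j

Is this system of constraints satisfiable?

From constraint 5: m ≤ 1. From constraints 1 and 4: n ≤ j ≤ 3. Hence m + n ≤ 4. But constraint 7 requires m + n = 6, and 6 > 4. Contradiction.

Unsatisfiable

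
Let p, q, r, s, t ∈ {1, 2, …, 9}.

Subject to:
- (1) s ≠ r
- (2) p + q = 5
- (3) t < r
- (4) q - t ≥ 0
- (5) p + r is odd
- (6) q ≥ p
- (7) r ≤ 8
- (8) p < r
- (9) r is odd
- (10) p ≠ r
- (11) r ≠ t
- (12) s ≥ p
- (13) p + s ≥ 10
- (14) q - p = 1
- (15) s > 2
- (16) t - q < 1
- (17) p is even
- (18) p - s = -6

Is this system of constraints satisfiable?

Satisfiable

Try p = 2, q = 3, r = 7, s = 8, t = 2.
Check constraint 2: p + q = 5; constraint 4: q - t = 1; constraint 13: p + s = 10. The remaining constraints are straightforward to verify.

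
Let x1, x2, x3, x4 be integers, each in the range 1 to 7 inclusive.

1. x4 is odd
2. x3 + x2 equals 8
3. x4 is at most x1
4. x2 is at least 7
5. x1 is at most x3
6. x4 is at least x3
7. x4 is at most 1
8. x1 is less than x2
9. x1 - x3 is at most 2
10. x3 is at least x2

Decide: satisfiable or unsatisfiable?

Unsatisfiable

From constraints 4 and 10: x3 ≥ x2 and x2 ≥ 7, so x3 ≥ 7. From constraints 6 and 7: x3 ≤ x4 and x4 ≤ 1, so x3 ≤ 1. But 1 < 7, so no value of x3 works.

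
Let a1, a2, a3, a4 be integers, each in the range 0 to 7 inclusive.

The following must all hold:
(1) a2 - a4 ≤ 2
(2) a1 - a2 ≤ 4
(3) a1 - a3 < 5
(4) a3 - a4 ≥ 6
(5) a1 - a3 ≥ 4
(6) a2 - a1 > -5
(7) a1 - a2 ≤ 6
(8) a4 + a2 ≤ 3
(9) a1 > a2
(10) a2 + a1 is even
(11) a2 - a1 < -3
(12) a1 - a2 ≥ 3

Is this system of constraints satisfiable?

Constraints 1, 4, 5, and 7 give a2 − a1 ≥ -6, a1 − a3 ≥ 4, a3 − a4 ≥ 6, a4 − a2 ≥ -2.
Adding all 4 inequalities: the left sides telescope to 0, and the right sides sum to (-6) + 4 + 6 + (-2) = 2. So 0 ≥ 2, which is false.

Unsatisfiable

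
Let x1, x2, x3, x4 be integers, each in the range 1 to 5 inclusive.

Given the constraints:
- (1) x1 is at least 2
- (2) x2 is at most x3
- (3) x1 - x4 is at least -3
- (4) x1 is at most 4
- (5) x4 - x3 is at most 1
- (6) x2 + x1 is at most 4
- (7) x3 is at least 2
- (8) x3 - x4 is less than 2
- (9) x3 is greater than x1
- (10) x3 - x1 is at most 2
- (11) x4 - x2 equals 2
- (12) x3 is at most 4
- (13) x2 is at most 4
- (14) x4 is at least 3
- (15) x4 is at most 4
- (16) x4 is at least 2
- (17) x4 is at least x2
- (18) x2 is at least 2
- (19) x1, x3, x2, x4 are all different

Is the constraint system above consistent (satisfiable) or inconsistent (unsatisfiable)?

Unsatisfiable

Constraints 1, 4, 7, 12, 13, 15, 16, and 18 confine each of x1, x3, x2, x4 to the 3 values {2, …, 4}.
Constraint 19 requires all 4 of them to be distinct, but only 3 values are available — impossible by the pigeonhole principle.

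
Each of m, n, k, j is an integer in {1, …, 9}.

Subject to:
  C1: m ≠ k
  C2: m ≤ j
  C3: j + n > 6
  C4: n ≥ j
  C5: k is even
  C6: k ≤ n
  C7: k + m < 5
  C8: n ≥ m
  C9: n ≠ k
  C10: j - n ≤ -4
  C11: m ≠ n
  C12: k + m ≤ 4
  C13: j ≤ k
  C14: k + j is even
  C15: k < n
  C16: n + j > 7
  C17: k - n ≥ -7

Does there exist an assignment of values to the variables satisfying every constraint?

Satisfiable

Try m = 1, n = 7, k = 2, j = 2.
Check constraint 3: j + n = 9; constraint 7: k + m = 3. The remaining constraints are straightforward to verify.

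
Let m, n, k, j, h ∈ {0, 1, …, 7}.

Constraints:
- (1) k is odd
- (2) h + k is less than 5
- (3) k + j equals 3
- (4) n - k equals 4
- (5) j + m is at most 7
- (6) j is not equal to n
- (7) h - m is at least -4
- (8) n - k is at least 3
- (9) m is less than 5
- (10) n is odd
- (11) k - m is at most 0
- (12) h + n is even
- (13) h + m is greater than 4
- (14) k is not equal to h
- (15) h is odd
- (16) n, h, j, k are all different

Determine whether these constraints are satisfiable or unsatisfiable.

Take m = 4, n = 5, k = 1, j = 2, h = 3. Then constraint 2: h + k = 4; constraint 3: k + j = 3, and every other listed constraint is also met.

Satisfiable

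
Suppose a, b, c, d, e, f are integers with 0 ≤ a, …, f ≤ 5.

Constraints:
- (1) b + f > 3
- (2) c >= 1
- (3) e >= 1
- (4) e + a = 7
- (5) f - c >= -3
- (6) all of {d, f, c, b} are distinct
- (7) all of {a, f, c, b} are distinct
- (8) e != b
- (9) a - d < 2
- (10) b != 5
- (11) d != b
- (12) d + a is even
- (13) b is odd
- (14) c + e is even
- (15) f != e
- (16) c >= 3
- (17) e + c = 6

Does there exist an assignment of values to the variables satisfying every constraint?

Take a = 5, b = 3, c = 4, d = 5, e = 2, f = 1. Then constraint 1: b + f = 4; constraint 4: e + a = 7; constraint 5: f - c = -3, and every other listed constraint is also met.

Satisfiable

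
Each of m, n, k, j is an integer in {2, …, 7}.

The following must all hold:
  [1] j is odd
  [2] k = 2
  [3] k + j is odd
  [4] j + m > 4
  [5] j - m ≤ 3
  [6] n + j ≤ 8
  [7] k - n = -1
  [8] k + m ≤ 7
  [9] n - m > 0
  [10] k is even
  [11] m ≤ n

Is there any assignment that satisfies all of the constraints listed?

Satisfiable

Take m = 2, n = 3, k = 2, j = 3. Then constraint 4: j + m = 5; constraint 5: j - m = 1; constraint 6: n + j = 6, and every other listed constraint is also met.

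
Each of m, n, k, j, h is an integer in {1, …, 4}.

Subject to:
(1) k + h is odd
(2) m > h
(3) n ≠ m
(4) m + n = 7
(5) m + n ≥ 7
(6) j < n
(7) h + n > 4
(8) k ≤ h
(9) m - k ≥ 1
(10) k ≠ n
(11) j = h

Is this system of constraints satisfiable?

Setting (m, n, k, j, h) = (3, 4, 1, 2, 2) satisfies everything: constraint 4: m + n = 7; constraint 5: m + n = 7, and the others follow.

Satisfiable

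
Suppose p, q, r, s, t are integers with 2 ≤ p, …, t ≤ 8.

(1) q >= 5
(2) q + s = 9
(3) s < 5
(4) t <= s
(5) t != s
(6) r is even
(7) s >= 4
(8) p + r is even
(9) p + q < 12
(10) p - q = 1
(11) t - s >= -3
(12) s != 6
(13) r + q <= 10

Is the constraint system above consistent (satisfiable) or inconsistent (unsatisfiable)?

One satisfying assignment is p = 6, q = 5, r = 2, s = 4, t = 3.
For the less obvious constraints — constraint 2: q + s = 9; constraint 9: p + q = 11 — and the others hold by inspection.

Satisfiable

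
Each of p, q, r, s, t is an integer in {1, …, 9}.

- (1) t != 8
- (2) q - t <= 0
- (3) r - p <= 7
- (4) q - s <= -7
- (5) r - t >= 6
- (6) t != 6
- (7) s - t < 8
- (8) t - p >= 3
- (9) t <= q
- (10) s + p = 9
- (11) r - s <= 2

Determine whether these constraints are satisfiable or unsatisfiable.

Constraints 3, 5, and 8 give p − r ≥ -7, r − t ≥ 6, t − p ≥ 3.
Adding all 3 inequalities: the left sides telescope to 0, and the right sides sum to (-7) + 6 + 3 = 2. So 0 ≥ 2, which is false.

Unsatisfiable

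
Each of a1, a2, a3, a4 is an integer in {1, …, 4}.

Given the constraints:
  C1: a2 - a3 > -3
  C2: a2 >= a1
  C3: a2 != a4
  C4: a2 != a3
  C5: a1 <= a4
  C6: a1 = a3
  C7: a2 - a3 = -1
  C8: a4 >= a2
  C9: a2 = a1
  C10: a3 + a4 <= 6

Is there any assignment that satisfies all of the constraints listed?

From constraints 6 and 9, a2 = a1 = a3, so a2 = a3. But constraint 4 says a2 ≠ a3. Contradiction.

Unsatisfiable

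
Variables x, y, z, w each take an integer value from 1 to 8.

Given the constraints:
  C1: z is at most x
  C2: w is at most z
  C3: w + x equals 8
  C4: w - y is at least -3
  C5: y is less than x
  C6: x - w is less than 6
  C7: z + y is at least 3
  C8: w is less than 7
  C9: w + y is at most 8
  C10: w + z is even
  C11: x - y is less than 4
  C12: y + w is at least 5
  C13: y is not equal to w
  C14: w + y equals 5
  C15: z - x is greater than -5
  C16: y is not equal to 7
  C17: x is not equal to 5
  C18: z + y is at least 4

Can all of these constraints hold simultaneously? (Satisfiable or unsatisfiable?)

Satisfiable

One satisfying assignment is x = 6, y = 3, z = 2, w = 2.
For the less obvious constraints — constraint 3: w + x = 8; constraint 4: w - y = -1; constraint 6: x - w = 4 — and the others hold by inspection.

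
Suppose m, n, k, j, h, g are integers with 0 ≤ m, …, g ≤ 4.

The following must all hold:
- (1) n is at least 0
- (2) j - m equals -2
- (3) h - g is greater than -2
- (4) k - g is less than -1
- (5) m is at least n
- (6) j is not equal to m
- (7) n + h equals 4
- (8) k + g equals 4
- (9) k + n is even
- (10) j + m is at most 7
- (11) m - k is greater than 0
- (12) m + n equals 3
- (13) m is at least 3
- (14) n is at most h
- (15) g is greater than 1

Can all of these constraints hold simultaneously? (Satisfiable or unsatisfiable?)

The assignment m = 3, n = 0, k = 0, j = 1, h = 4, g = 4 works:
  constraint 2 holds since j - m = -2.
  constraint 3 holds since h - g = 0.
The rest check out directly.

Satisfiable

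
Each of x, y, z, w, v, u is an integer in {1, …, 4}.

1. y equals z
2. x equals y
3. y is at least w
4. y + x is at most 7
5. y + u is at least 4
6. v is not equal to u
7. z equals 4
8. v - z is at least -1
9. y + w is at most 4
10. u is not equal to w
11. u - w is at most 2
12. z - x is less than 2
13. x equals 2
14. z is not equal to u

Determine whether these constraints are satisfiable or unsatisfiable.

Constraint 13 fixes x = 2 and constraint 7 fixes z = 4. Constraints 1 and 2 give x = y = z, so x = z. But 2 ≠ 4 — contradiction.

Unsatisfiable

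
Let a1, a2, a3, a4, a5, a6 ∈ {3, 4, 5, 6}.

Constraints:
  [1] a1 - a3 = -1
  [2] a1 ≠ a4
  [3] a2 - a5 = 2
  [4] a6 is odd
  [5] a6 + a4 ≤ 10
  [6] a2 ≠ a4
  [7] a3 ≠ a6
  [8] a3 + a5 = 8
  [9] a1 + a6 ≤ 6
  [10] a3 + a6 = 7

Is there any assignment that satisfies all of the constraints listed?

Satisfiable

Try a1 = 3, a2 = 6, a3 = 4, a4 = 5, a5 = 4, a6 = 3.
Check constraint 1: a1 - a3 = -1; constraint 3: a2 - a5 = 2. The remaining constraints are straightforward to verify.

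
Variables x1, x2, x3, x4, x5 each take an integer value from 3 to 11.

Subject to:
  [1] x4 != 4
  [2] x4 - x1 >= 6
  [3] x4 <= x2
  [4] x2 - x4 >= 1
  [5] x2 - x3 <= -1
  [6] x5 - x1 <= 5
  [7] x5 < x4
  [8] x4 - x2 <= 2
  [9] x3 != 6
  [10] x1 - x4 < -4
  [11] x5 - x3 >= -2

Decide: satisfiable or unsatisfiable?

Constraints 2, 4, 5, 6, and 11 give x5 − x3 ≥ -2, x3 − x2 ≥ 1, x2 − x4 ≥ 1, x4 − x1 ≥ 6, x1 − x5 ≥ -5.
Adding all 5 inequalities: the left sides telescope to 0, and the right sides sum to (-2) + 1 + 1 + 6 + (-5) = 1. So 0 ≥ 1, which is false.

Unsatisfiable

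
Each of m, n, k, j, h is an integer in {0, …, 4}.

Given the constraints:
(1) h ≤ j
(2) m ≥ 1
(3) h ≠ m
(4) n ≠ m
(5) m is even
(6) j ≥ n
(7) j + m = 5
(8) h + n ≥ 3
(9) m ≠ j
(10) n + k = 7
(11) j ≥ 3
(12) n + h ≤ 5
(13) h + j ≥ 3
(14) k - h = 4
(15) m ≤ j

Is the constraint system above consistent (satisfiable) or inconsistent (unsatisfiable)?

Satisfiable

Try m = 2, n = 3, k = 4, j = 3, h = 0.
Check constraint 7: j + m = 5; constraint 8: h + n = 3. The remaining constraints are straightforward to verify.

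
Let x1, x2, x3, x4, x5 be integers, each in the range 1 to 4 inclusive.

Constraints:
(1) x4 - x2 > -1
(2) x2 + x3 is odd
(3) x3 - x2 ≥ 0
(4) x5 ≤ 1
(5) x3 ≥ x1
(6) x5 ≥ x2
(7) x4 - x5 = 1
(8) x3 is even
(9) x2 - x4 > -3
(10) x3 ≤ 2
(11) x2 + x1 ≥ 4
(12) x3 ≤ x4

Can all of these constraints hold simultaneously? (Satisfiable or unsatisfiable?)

Unsatisfiable

From constraints 4 and 6: x2 ≤ x5 ≤ 1. From constraints 5 and 10: x1 ≤ x3 ≤ 2. Hence x2 + x1 ≤ 3. But constraint 11 requires x2 + x1 ≥ 4, and 4 > 3. Contradiction.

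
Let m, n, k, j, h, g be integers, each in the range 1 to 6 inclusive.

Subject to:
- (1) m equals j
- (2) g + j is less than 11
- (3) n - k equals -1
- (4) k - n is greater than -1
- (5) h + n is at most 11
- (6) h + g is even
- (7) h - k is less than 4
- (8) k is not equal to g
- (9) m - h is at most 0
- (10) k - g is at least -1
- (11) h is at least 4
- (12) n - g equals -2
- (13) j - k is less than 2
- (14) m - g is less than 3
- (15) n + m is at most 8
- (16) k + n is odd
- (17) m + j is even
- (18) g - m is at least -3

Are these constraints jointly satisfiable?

Setting (m, n, k, j, h, g) = (4, 2, 3, 4, 6, 4) satisfies everything: constraint 2: g + j = 8; constraint 3: n - k = -1; constraint 4: k - n = 1, and the others follow.

Satisfiable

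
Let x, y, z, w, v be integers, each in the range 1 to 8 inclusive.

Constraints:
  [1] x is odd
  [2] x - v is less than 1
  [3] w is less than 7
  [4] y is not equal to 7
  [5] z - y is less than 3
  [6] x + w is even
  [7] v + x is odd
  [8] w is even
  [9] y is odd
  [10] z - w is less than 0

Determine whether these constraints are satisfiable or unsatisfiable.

Unsatisfiable

Constraint 1 makes x odd and constraint 8 makes w even, so x + w must be odd. Constraint 6 says x + w is even — contradiction.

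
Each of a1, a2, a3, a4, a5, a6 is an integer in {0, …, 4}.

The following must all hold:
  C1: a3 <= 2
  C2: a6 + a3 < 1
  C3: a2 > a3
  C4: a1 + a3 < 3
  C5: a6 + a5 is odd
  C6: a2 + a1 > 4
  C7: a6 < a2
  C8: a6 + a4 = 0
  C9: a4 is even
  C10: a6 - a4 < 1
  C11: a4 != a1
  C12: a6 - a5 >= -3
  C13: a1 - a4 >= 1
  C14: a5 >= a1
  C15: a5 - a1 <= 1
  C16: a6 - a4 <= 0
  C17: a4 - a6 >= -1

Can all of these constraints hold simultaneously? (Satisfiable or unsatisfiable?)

Satisfiable

The assignment a1 = 2, a2 = 4, a3 = 0, a4 = 0, a5 = 3, a6 = 0 works:
  constraint 2 holds since a6 + a3 = 0.
  constraint 4 holds since a1 + a3 = 2.
  constraint 6 holds since a2 + a1 = 6.
The rest check out directly.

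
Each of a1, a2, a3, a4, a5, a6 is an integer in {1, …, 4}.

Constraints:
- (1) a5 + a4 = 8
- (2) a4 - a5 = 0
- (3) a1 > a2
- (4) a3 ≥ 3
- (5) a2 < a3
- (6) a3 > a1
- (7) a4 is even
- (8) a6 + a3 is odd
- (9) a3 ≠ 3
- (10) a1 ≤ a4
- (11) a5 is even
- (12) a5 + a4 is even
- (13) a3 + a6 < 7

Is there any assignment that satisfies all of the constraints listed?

One satisfying assignment is a1 = 3, a2 = 2, a3 = 4, a4 = 4, a5 = 4, a6 = 1.
For the less obvious constraints — constraint 1: a5 + a4 = 8; constraint 2: a4 - a5 = 0 — and the others hold by inspection.

Satisfiable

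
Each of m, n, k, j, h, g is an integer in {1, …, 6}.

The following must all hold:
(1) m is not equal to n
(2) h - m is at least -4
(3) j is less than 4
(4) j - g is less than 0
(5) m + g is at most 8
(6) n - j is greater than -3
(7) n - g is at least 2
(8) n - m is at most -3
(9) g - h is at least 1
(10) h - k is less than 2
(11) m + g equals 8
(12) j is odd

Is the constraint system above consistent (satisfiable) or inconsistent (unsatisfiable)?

Unsatisfiable

Constraints 2, 7, 8, and 9 give h − m ≥ -4, m − n ≥ 3, n − g ≥ 2, g − h ≥ 1.
Adding all 4 inequalities: the left sides telescope to 0, and the right sides sum to (-4) + 3 + 2 + 1 = 2. So 0 ≥ 2, which is false.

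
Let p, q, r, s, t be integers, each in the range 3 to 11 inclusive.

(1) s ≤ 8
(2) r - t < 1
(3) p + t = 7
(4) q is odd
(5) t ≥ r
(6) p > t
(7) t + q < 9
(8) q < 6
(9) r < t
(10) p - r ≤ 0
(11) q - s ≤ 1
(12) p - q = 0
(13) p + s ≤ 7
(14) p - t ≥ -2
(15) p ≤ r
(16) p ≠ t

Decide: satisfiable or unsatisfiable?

Constraints 5, 6, and 15 give r ≤ t, t < p, p ≤ r. Chaining: r ≤ t < p ≤ r, which forces r < r — impossible.

Unsatisfiable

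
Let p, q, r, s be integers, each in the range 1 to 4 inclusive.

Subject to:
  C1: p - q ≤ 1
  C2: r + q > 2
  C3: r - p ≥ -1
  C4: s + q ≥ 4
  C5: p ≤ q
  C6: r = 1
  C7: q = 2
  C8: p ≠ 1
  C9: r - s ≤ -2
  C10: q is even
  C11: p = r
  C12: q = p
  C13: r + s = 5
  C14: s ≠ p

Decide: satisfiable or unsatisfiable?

Constraint 7 fixes q = 2 and constraint 6 fixes r = 1. Constraints 11 and 12 give q = p = r, so q = r. But 2 ≠ 1 — contradiction.

Unsatisfiable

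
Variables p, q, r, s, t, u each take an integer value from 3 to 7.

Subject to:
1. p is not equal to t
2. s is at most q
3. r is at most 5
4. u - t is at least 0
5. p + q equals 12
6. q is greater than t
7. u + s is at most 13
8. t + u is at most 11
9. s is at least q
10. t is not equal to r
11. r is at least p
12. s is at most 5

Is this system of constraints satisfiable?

From constraints 3 and 11: p ≤ r ≤ 5. From constraints 9 and 12: q ≤ s ≤ 5. Hence p + q ≤ 10. But constraint 5 requires p + q = 12, and 12 > 10. Contradiction.

Unsatisfiable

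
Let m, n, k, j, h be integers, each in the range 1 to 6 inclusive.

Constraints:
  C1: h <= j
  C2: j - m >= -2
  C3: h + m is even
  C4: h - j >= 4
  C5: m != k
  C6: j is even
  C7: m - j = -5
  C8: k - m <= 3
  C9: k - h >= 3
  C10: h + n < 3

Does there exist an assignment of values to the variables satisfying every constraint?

Unsatisfiable

Constraints 2, 4, 8, and 9 give m − k ≥ -3, k − h ≥ 3, h − j ≥ 4, j − m ≥ -2.
Adding all 4 inequalities: the left sides telescope to 0, and the right sides sum to (-3) + 3 + 4 + (-2) = 2. So 0 ≥ 2, which is false.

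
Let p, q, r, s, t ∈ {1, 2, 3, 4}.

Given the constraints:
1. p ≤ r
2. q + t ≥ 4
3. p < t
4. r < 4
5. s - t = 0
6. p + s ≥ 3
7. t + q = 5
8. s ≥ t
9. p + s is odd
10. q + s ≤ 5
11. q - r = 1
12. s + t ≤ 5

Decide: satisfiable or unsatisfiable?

Satisfiable

Setting (p, q, r, s, t) = (1, 3, 2, 2, 2) satisfies everything: constraint 2: q + t = 5; constraint 5: s - t = 0, and the others follow.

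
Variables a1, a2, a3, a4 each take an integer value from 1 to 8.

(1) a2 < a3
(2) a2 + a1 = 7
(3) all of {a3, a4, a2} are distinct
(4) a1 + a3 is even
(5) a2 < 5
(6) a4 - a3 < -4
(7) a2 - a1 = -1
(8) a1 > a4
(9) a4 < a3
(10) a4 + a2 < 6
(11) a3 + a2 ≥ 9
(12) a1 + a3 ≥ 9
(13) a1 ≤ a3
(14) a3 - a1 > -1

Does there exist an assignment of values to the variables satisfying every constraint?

Take a1 = 4, a2 = 3, a3 = 6, a4 = 1. Then constraint 2: a2 + a1 = 7; constraint 6: a4 - a3 = -5, and every other listed constraint is also met.

Satisfiable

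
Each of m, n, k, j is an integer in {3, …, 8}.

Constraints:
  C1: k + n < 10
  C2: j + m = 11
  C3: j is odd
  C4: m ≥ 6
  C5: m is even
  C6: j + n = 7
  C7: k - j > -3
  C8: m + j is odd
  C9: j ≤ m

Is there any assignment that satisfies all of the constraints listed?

Satisfiable

Setting (m, n, k, j) = (8, 4, 3, 3) satisfies everything: constraint 1: k + n = 7; constraint 2: j + m = 11, and the others follow.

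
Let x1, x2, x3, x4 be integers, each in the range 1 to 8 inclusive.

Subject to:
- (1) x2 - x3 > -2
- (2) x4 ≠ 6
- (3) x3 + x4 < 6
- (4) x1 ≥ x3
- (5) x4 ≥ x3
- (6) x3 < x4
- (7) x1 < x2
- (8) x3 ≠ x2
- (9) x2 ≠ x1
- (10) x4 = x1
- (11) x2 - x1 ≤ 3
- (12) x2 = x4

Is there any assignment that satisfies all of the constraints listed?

From constraints 10 and 12, x2 = x4 = x1, so x2 = x1. But constraint 9 says x2 ≠ x1. Contradiction.

Unsatisfiable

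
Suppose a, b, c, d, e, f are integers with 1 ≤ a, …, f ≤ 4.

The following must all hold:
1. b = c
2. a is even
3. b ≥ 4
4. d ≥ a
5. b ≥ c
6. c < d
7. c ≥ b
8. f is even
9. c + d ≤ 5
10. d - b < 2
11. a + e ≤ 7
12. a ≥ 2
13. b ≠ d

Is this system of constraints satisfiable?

Unsatisfiable

From constraints 3 and 7: c ≥ b ≥ 4. From constraints 4 and 12: d ≥ a ≥ 2. Hence c + d ≥ 6. But constraint 9 requires c + d ≤ 5, and 5 < 6. Contradiction.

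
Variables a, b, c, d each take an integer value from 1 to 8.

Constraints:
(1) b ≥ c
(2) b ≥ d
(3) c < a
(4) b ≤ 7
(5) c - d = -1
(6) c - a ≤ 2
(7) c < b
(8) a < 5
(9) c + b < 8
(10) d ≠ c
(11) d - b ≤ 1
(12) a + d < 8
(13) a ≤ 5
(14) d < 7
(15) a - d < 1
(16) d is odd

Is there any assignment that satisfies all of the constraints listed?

Setting (a, b, c, d) = (3, 3, 2, 3) satisfies everything: constraint 5: c - d = -1; constraint 6: c - a = -1; constraint 9: c + b = 5, and the others follow.

Satisfiable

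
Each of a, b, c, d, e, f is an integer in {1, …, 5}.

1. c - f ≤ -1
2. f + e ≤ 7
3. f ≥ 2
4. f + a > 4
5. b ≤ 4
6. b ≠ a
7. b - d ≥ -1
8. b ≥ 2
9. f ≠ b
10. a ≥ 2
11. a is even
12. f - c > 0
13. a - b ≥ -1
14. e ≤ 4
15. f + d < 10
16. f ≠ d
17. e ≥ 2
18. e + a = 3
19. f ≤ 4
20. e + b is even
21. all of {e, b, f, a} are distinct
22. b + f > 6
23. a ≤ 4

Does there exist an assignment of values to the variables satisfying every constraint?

Unsatisfiable

Constraints 3, 5, 8, 10, 14, 17, 19, and 23 confine each of e, b, f, a to the 3 values {2, …, 4}.
Constraint 21 requires all 4 of them to be distinct, but only 3 values are available — impossible by the pigeonhole principle.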